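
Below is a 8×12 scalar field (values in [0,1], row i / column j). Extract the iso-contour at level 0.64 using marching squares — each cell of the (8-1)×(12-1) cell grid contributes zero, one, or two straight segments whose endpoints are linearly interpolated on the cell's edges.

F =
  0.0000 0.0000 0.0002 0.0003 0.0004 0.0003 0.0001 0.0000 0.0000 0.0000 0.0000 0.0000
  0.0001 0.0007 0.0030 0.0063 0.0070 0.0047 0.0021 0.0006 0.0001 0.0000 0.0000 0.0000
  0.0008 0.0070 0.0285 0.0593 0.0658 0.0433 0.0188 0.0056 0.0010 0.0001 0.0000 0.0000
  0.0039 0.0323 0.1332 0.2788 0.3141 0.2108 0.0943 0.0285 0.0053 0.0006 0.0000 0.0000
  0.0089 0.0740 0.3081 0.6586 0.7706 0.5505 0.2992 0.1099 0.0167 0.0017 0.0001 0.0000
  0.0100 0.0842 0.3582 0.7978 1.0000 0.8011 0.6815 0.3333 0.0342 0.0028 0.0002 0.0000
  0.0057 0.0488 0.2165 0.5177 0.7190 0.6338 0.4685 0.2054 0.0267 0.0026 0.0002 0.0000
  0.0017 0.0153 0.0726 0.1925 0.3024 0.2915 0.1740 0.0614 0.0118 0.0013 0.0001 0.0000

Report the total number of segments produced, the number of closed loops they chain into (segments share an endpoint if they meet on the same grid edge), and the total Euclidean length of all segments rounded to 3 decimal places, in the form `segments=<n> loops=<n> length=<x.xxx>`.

segments=14 loops=1 length=9.010

cell (3,2): code 0100 → (3.951,3.000)–(4.000,2.947)
cell (3,3): code 1100 → (3.714,4.000)–(3.951,3.000)
cell (3,4): code 1000 → (4.000,4.593)–(3.714,4.000)
cell (4,2): code 0110 → (4.000,2.947)–(5.000,2.641)
cell (4,4): code 1101 → (4.357,5.000)–(4.000,4.593)
cell (4,5): code 1100 → (4.891,6.000)–(4.357,5.000)
cell (4,6): code 1000 → (5.000,6.119)–(4.891,6.000)
cell (5,2): code 0010 → (5.000,2.641)–(5.563,3.000)
cell (5,3): code 0111 → (5.563,3.000)–(6.000,3.608)
cell (5,4): code 1011 → (6.000,4.927)–(5.963,5.000)
cell (5,5): code 0011 → (5.963,5.000)–(5.195,6.000)
cell (5,6): code 0001 → (5.195,6.000)–(5.000,6.119)
cell (6,3): code 0010 → (6.000,3.608)–(6.190,4.000)
cell (6,4): code 0001 → (6.190,4.000)–(6.000,4.927)
total: 14 segments, chained into 1 closed loop(s), length Σ = 9.010096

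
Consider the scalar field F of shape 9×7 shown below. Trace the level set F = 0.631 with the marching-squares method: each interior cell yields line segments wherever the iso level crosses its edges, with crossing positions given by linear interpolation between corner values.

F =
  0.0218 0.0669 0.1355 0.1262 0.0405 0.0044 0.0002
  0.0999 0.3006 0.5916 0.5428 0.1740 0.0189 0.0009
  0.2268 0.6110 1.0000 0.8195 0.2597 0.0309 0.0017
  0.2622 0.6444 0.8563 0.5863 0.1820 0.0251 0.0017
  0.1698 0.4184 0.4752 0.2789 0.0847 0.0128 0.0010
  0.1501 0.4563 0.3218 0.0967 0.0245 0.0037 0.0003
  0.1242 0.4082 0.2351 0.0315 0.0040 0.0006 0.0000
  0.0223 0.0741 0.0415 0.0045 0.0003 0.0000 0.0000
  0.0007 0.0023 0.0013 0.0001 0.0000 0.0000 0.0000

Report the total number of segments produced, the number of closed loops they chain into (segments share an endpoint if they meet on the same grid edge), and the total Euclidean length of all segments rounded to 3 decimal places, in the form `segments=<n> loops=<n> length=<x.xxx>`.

segments=10 loops=1 length=7.451

cell (1,1): code 0100 → (1.096,2.000)–(2.000,1.051)
cell (1,2): code 1100 → (1.319,3.000)–(1.096,2.000)
cell (1,3): code 1000 → (2.000,3.337)–(1.319,3.000)
cell (2,0): code 0100 → (2.599,1.000)–(3.000,0.965)
cell (2,1): code 1110 → (2.000,1.051)–(2.599,1.000)
cell (2,2): code 1011 → (3.000,2.834)–(2.808,3.000)
cell (2,3): code 0001 → (2.808,3.000)–(2.000,3.337)
cell (3,0): code 0010 → (3.000,0.965)–(3.059,1.000)
cell (3,1): code 0011 → (3.059,1.000)–(3.591,2.000)
cell (3,2): code 0001 → (3.591,2.000)–(3.000,2.834)
total: 10 segments, chained into 1 closed loop(s), length Σ = 7.451196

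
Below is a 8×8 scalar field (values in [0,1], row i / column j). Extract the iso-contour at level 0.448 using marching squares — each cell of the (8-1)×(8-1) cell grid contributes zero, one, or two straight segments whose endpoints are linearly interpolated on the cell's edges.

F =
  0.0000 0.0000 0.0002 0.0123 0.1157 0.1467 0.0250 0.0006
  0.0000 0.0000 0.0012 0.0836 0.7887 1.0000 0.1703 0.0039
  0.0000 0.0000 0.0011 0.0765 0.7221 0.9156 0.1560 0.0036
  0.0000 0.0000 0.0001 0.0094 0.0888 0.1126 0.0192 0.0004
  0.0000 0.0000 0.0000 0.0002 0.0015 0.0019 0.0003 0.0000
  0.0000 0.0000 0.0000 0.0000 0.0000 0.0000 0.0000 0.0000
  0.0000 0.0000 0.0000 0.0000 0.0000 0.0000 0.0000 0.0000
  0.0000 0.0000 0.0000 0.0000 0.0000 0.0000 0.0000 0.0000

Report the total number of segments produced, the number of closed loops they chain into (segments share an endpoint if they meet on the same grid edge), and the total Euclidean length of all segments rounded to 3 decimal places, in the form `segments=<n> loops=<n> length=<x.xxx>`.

segments=8 loops=1 length=7.105

cell (0,3): code 0100 → (0.494,4.000)–(1.000,3.517)
cell (0,4): code 1100 → (0.353,5.000)–(0.494,4.000)
cell (0,5): code 1000 → (1.000,5.665)–(0.353,5.000)
cell (1,3): code 0110 → (1.000,3.517)–(2.000,3.575)
cell (1,5): code 1001 → (2.000,5.616)–(1.000,5.665)
cell (2,3): code 0010 → (2.000,3.575)–(2.433,4.000)
cell (2,4): code 0011 → (2.433,4.000)–(2.582,5.000)
cell (2,5): code 0001 → (2.582,5.000)–(2.000,5.616)
total: 8 segments, chained into 1 closed loop(s), length Σ = 7.105352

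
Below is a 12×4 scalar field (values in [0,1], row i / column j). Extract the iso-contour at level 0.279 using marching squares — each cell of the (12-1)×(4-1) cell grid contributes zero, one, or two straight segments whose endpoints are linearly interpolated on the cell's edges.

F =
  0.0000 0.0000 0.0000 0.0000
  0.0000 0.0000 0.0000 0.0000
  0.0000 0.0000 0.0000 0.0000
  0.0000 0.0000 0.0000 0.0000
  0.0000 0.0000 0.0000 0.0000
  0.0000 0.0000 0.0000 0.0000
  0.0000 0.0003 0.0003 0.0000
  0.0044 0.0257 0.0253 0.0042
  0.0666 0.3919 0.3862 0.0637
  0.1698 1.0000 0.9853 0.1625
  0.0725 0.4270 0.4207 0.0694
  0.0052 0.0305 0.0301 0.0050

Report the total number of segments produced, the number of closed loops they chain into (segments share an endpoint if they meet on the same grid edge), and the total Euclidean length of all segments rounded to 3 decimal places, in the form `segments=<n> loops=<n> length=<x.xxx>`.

cell (7,0): code 0100 → (7.692,1.000)–(8.000,0.653)
cell (7,1): code 1100 → (7.703,2.000)–(7.692,1.000)
cell (7,2): code 1000 → (8.000,2.332)–(7.703,2.000)
cell (8,0): code 0110 → (8.000,0.653)–(9.000,0.132)
cell (8,2): code 1001 → (9.000,2.858)–(8.000,2.332)
cell (9,0): code 0110 → (9.000,0.132)–(10.000,0.583)
cell (9,2): code 1001 → (10.000,2.403)–(9.000,2.858)
cell (10,0): code 0010 → (10.000,0.583)–(10.373,1.000)
cell (10,1): code 0011 → (10.373,1.000)–(10.363,2.000)
cell (10,2): code 0001 → (10.363,2.000)–(10.000,2.403)
total: 10 segments, chained into 1 closed loop(s), length Σ = 8.465971

segments=10 loops=1 length=8.466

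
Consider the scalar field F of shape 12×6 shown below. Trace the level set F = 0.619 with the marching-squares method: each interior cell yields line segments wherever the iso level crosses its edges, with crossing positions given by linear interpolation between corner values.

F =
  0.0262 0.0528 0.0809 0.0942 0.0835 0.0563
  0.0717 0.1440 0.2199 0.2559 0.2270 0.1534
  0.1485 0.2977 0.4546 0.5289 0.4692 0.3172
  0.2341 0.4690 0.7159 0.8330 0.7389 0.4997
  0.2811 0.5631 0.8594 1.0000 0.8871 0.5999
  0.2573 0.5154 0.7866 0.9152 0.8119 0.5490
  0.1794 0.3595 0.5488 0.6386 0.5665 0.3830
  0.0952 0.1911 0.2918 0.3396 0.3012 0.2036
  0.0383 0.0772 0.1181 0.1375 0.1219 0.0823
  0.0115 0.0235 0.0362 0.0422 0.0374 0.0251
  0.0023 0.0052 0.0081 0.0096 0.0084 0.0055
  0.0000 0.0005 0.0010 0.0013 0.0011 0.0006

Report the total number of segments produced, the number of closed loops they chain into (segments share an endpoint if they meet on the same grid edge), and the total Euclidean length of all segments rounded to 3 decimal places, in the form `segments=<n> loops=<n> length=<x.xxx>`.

segments=14 loops=1 length=11.624

cell (2,1): code 0100 → (2.629,2.000)–(3.000,1.608)
cell (2,2): code 1100 → (2.296,3.000)–(2.629,2.000)
cell (2,3): code 1100 → (2.555,4.000)–(2.296,3.000)
cell (2,4): code 1000 → (3.000,4.501)–(2.555,4.000)
cell (3,1): code 0110 → (3.000,1.608)–(4.000,1.189)
cell (3,4): code 1001 → (4.000,4.933)–(3.000,4.501)
cell (4,1): code 0110 → (4.000,1.189)–(5.000,1.382)
cell (4,4): code 1001 → (5.000,4.734)–(4.000,4.933)
cell (5,1): code 0010 → (5.000,1.382)–(5.705,2.000)
cell (5,2): code 0111 → (5.705,2.000)–(6.000,2.782)
cell (5,3): code 1011 → (6.000,3.272)–(5.786,4.000)
cell (5,4): code 0001 → (5.786,4.000)–(5.000,4.734)
cell (6,2): code 0010 → (6.000,2.782)–(6.066,3.000)
cell (6,3): code 0001 → (6.066,3.000)–(6.000,3.272)
total: 14 segments, chained into 1 closed loop(s), length Σ = 11.623558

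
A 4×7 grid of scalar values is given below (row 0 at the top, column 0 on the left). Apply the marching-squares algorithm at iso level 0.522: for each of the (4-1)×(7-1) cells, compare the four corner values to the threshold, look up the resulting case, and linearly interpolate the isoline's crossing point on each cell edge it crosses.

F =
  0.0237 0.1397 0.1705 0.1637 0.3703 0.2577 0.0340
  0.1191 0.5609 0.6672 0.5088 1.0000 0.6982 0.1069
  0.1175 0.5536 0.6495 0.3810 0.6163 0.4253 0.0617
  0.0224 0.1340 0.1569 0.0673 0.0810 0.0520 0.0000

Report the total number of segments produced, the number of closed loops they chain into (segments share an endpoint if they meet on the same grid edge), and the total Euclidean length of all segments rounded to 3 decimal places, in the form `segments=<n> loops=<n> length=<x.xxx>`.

segments=16 loops=2 length=12.104

cell (0,0): code 0100 → (0.908,1.000)–(1.000,0.912)
cell (0,1): code 1100 → (0.708,2.000)–(0.908,1.000)
cell (0,2): code 1000 → (1.000,2.917)–(0.708,2.000)
cell (0,3): code 0100 → (0.241,4.000)–(1.000,3.027)
cell (0,4): code 1100 → (0.600,5.000)–(0.241,4.000)
cell (0,5): code 1000 → (1.000,5.298)–(0.600,5.000)
cell (1,0): code 0110 → (1.000,0.912)–(2.000,0.928)
cell (1,2): code 1001 → (2.000,2.475)–(1.000,2.917)
cell (1,3): code 0110 → (1.000,3.027)–(2.000,3.599)
cell (1,4): code 1011 → (2.000,4.494)–(1.646,5.000)
cell (1,5): code 0001 → (1.646,5.000)–(1.000,5.298)
cell (2,0): code 0010 → (2.000,0.928)–(2.075,1.000)
cell (2,1): code 0011 → (2.075,1.000)–(2.259,2.000)
cell (2,2): code 0001 → (2.259,2.000)–(2.000,2.475)
cell (2,3): code 0010 → (2.000,3.599)–(2.176,4.000)
cell (2,4): code 0001 → (2.176,4.000)–(2.000,4.494)
total: 16 segments, chained into 2 closed loop(s), length Σ = 12.103705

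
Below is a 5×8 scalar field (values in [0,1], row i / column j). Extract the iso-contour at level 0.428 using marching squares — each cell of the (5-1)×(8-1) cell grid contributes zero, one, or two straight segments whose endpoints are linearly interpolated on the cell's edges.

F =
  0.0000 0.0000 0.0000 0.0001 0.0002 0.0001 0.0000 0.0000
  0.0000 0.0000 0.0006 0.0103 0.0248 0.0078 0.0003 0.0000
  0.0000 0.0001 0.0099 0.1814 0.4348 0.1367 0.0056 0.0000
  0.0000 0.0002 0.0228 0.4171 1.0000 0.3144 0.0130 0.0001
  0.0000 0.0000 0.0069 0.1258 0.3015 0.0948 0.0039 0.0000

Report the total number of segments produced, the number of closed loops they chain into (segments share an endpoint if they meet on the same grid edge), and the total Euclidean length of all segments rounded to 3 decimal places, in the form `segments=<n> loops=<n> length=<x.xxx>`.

segments=6 loops=1 length=5.177

cell (1,3): code 0100 → (1.983,4.000)–(2.000,3.973)
cell (1,4): code 1000 → (2.000,4.023)–(1.983,4.000)
cell (2,3): code 0110 → (2.000,3.973)–(3.000,3.019)
cell (2,4): code 1001 → (3.000,4.834)–(2.000,4.023)
cell (3,3): code 0010 → (3.000,3.019)–(3.819,4.000)
cell (3,4): code 0001 → (3.819,4.000)–(3.000,4.834)
total: 6 segments, chained into 1 closed loop(s), length Σ = 5.177121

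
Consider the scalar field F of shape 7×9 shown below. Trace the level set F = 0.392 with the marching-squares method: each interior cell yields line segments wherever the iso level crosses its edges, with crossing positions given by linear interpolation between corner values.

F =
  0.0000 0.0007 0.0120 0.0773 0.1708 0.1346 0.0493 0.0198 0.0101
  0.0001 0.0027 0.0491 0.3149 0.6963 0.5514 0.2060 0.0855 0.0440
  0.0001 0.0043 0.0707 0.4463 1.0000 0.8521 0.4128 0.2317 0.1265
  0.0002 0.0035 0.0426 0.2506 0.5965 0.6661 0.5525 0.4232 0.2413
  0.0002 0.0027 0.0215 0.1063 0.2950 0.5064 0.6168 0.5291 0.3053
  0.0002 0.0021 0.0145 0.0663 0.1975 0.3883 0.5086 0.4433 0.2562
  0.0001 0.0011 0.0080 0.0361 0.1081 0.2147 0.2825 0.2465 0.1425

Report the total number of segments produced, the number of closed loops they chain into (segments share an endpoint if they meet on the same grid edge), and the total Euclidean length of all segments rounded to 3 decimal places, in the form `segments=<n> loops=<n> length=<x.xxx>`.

segments=20 loops=1 length=14.732

cell (0,3): code 0100 → (0.421,4.000)–(1.000,3.202)
cell (0,4): code 1100 → (0.618,5.000)–(0.421,4.000)
cell (0,5): code 1000 → (1.000,5.461)–(0.618,5.000)
cell (1,2): code 0100 → (1.587,3.000)–(2.000,2.855)
cell (1,3): code 1110 → (1.000,3.202)–(1.587,3.000)
cell (1,5): code 1101 → (1.899,6.000)–(1.000,5.461)
cell (1,6): code 1000 → (2.000,6.115)–(1.899,6.000)
cell (2,2): code 0010 → (2.000,2.855)–(2.277,3.000)
cell (2,3): code 0111 → (2.277,3.000)–(3.000,3.409)
cell (2,6): code 1101 → (2.837,7.000)–(2.000,6.115)
cell (2,7): code 1000 → (3.000,7.172)–(2.837,7.000)
cell (3,3): code 0010 → (3.000,3.409)–(3.678,4.000)
cell (3,4): code 0111 → (3.678,4.000)–(4.000,4.459)
cell (3,7): code 1001 → (4.000,7.613)–(3.000,7.172)
cell (4,4): code 0010 → (4.000,4.459)–(4.969,5.000)
cell (4,5): code 0111 → (4.969,5.000)–(5.000,5.031)
cell (4,7): code 1001 → (5.000,7.274)–(4.000,7.613)
cell (5,5): code 0010 → (5.000,5.031)–(5.516,6.000)
cell (5,6): code 0011 → (5.516,6.000)–(5.261,7.000)
cell (5,7): code 0001 → (5.261,7.000)–(5.000,7.274)
total: 20 segments, chained into 1 closed loop(s), length Σ = 14.732143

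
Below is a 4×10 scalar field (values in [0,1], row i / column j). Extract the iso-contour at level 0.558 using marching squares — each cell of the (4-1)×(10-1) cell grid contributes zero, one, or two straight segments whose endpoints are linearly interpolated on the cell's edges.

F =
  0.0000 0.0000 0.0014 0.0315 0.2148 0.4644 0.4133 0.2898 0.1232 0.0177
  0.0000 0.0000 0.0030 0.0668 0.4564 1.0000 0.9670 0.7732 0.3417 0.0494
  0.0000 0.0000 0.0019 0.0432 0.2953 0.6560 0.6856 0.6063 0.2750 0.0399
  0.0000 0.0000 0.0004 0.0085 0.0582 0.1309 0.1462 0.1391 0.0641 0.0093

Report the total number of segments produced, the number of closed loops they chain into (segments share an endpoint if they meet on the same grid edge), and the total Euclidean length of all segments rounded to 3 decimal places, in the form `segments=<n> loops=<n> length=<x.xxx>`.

segments=10 loops=1 length=8.589

cell (0,4): code 0100 → (0.175,5.000)–(1.000,4.187)
cell (0,5): code 1100 → (0.261,6.000)–(0.175,5.000)
cell (0,6): code 1100 → (0.555,7.000)–(0.261,6.000)
cell (0,7): code 1000 → (1.000,7.499)–(0.555,7.000)
cell (1,4): code 0110 → (1.000,4.187)–(2.000,4.728)
cell (1,7): code 1001 → (2.000,7.146)–(1.000,7.499)
cell (2,4): code 0010 → (2.000,4.728)–(2.187,5.000)
cell (2,5): code 0011 → (2.187,5.000)–(2.237,6.000)
cell (2,6): code 0011 → (2.237,6.000)–(2.103,7.000)
cell (2,7): code 0001 → (2.103,7.000)–(2.000,7.146)
total: 10 segments, chained into 1 closed loop(s), length Σ = 8.588973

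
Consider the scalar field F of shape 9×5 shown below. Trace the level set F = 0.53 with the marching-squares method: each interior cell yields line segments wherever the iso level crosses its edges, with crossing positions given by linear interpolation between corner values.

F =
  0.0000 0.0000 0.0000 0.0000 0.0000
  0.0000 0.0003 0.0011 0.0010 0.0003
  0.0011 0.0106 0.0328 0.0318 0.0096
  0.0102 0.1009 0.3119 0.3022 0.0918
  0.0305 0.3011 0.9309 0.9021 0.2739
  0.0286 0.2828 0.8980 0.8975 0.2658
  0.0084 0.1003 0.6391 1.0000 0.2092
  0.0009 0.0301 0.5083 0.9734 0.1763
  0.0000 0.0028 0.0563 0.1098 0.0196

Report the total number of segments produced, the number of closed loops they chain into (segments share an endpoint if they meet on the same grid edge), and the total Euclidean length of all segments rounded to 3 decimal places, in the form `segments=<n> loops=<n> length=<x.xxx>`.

segments=12 loops=1 length=10.714

cell (3,1): code 0100 → (3.352,2.000)–(4.000,1.363)
cell (3,2): code 1100 → (3.380,3.000)–(3.352,2.000)
cell (3,3): code 1000 → (4.000,3.592)–(3.380,3.000)
cell (4,1): code 0110 → (4.000,1.363)–(5.000,1.402)
cell (4,3): code 1001 → (5.000,3.582)–(4.000,3.592)
cell (5,1): code 0110 → (5.000,1.402)–(6.000,1.798)
cell (5,3): code 1001 → (6.000,3.594)–(5.000,3.582)
cell (6,1): code 0010 → (6.000,1.798)–(6.834,2.000)
cell (6,2): code 0111 → (6.834,2.000)–(7.000,2.047)
cell (6,3): code 1001 → (7.000,3.556)–(6.000,3.594)
cell (7,2): code 0010 → (7.000,2.047)–(7.513,3.000)
cell (7,3): code 0001 → (7.513,3.000)–(7.000,3.556)
total: 12 segments, chained into 1 closed loop(s), length Σ = 10.713649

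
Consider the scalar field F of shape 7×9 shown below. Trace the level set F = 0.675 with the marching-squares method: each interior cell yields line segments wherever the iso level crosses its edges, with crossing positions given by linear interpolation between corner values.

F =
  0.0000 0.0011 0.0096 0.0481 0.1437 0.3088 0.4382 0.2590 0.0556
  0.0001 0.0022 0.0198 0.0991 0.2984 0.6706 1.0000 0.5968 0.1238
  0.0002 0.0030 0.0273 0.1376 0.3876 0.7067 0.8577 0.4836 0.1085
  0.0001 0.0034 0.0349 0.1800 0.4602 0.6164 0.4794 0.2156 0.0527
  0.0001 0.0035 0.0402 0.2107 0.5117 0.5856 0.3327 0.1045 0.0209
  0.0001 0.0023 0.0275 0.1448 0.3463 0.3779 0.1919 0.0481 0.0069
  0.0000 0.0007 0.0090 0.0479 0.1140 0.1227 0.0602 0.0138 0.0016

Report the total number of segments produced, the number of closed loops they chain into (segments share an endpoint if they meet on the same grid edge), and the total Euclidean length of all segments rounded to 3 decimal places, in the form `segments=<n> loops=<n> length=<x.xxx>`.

cell (0,5): code 0100 → (0.422,6.000)–(1.000,5.013)
cell (0,6): code 1000 → (1.000,6.806)–(0.422,6.000)
cell (1,4): code 0100 → (1.122,5.000)–(2.000,4.901)
cell (1,5): code 1110 → (1.000,5.013)–(1.122,5.000)
cell (1,6): code 1001 → (2.000,6.488)–(1.000,6.806)
cell (2,4): code 0010 → (2.000,4.901)–(2.351,5.000)
cell (2,5): code 0011 → (2.351,5.000)–(2.483,6.000)
cell (2,6): code 0001 → (2.483,6.000)–(2.000,6.488)
total: 8 segments, chained into 1 closed loop(s), length Σ = 6.251807

segments=8 loops=1 length=6.252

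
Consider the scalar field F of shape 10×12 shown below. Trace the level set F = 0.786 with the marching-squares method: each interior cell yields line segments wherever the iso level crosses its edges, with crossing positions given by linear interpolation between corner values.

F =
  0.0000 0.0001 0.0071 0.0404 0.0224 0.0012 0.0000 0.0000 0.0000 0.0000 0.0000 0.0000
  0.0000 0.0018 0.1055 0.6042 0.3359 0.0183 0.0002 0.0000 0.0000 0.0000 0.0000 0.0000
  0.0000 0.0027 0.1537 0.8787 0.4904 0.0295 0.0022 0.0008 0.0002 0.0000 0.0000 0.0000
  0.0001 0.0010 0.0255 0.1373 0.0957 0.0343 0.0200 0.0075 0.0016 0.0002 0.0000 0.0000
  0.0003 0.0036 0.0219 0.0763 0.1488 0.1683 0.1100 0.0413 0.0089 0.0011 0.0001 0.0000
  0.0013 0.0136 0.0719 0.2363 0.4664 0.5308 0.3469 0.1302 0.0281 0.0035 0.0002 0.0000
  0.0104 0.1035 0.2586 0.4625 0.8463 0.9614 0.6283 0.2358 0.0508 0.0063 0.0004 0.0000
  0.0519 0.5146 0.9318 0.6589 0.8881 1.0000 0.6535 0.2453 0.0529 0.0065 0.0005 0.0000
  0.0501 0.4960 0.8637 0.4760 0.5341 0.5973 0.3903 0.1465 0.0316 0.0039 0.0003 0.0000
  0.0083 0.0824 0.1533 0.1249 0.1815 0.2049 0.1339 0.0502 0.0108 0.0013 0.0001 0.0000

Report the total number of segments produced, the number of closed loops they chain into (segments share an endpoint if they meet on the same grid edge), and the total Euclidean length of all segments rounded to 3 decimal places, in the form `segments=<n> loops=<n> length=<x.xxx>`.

segments=18 loops=3 length=11.080

cell (1,2): code 0100 → (1.662,3.000)–(2.000,2.872)
cell (1,3): code 1000 → (2.000,3.239)–(1.662,3.000)
cell (2,2): code 0010 → (2.000,2.872)–(2.125,3.000)
cell (2,3): code 0001 → (2.125,3.000)–(2.000,3.239)
cell (5,3): code 0100 → (5.841,4.000)–(6.000,3.843)
cell (5,4): code 1100 → (5.593,5.000)–(5.841,4.000)
cell (5,5): code 1000 → (6.000,5.527)–(5.593,5.000)
cell (6,1): code 0100 → (6.783,2.000)–(7.000,1.651)
cell (6,2): code 1000 → (7.000,2.534)–(6.783,2.000)
cell (6,3): code 0110 → (6.000,3.843)–(7.000,3.555)
cell (6,5): code 1001 → (7.000,5.618)–(6.000,5.527)
cell (7,1): code 0110 → (7.000,1.651)–(8.000,1.789)
cell (7,2): code 1001 → (8.000,2.200)–(7.000,2.534)
cell (7,3): code 0010 → (7.000,3.555)–(7.288,4.000)
cell (7,4): code 0011 → (7.288,4.000)–(7.531,5.000)
cell (7,5): code 0001 → (7.531,5.000)–(7.000,5.618)
cell (8,1): code 0010 → (8.000,1.789)–(8.109,2.000)
cell (8,2): code 0001 → (8.109,2.000)–(8.000,2.200)
total: 18 segments, chained into 3 closed loop(s), length Σ = 11.079568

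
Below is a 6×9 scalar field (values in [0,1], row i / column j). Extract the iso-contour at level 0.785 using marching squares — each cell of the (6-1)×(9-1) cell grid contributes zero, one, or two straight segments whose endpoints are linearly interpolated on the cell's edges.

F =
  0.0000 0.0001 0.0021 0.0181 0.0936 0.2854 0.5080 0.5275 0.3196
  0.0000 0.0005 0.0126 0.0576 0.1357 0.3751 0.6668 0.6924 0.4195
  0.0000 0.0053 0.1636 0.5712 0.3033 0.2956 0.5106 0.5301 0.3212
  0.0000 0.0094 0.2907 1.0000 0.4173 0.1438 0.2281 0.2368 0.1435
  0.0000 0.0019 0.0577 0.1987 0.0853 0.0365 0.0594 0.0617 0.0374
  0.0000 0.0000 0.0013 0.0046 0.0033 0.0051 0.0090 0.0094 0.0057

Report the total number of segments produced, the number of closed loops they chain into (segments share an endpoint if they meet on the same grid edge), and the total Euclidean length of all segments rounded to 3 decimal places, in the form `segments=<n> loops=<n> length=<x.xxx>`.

cell (2,2): code 0100 → (2.499,3.000)–(3.000,2.697)
cell (2,3): code 1000 → (3.000,3.369)–(2.499,3.000)
cell (3,2): code 0010 → (3.000,2.697)–(3.268,3.000)
cell (3,3): code 0001 → (3.268,3.000)–(3.000,3.369)
total: 4 segments, chained into 1 closed loop(s), length Σ = 2.069456

segments=4 loops=1 length=2.069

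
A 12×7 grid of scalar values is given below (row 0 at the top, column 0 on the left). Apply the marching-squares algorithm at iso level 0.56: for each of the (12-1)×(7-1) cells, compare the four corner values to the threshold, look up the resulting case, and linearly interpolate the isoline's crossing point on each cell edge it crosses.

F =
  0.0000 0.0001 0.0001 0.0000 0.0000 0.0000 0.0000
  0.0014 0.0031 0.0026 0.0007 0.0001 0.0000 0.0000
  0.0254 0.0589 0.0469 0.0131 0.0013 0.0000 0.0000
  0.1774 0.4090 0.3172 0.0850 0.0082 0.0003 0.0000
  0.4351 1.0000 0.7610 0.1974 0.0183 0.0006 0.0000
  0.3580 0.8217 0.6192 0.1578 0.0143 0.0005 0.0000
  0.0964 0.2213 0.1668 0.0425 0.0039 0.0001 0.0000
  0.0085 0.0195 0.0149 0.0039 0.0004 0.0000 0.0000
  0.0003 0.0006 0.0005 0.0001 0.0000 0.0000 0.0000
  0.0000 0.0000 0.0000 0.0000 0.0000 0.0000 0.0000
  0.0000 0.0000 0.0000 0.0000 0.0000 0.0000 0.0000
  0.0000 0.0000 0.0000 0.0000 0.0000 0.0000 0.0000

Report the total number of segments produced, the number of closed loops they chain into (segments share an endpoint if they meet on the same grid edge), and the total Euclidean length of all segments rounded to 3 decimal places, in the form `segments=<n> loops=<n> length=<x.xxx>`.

segments=8 loops=1 length=6.686

cell (3,0): code 0100 → (3.255,1.000)–(4.000,0.221)
cell (3,1): code 1100 → (3.547,2.000)–(3.255,1.000)
cell (3,2): code 1000 → (4.000,2.357)–(3.547,2.000)
cell (4,0): code 0110 → (4.000,0.221)–(5.000,0.436)
cell (4,2): code 1001 → (5.000,2.128)–(4.000,2.357)
cell (5,0): code 0010 → (5.000,0.436)–(5.436,1.000)
cell (5,1): code 0011 → (5.436,1.000)–(5.131,2.000)
cell (5,2): code 0001 → (5.131,2.000)–(5.000,2.128)
total: 8 segments, chained into 1 closed loop(s), length Σ = 6.685926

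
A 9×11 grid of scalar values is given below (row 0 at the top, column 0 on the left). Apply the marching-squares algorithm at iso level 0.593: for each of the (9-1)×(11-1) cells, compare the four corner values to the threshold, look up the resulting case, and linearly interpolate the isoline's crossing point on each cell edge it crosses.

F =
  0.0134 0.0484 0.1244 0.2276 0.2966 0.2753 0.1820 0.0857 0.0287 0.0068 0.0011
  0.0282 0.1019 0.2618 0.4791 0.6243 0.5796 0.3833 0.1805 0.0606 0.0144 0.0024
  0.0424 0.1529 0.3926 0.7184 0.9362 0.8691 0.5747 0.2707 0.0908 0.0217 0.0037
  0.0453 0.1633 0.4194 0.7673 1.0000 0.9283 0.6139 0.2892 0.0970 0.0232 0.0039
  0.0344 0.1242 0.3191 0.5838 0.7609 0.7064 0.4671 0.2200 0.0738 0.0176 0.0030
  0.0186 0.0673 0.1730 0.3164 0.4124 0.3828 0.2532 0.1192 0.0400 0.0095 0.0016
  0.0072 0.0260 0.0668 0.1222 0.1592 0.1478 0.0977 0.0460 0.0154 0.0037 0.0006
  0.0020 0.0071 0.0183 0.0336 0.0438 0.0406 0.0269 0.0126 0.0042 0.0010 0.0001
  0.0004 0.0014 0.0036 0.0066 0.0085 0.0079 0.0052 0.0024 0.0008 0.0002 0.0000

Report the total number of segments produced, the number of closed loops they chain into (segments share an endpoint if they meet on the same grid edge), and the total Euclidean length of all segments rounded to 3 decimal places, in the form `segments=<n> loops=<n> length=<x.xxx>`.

cell (0,3): code 0100 → (0.904,4.000)–(1.000,3.784)
cell (0,4): code 1000 → (1.000,4.700)–(0.904,4.000)
cell (1,2): code 0100 → (1.476,3.000)–(2.000,2.615)
cell (1,3): code 1110 → (1.000,3.784)–(1.476,3.000)
cell (1,4): code 1101 → (1.046,5.000)–(1.000,4.700)
cell (1,5): code 1000 → (2.000,5.938)–(1.046,5.000)
cell (2,2): code 0110 → (2.000,2.615)–(3.000,2.499)
cell (2,5): code 1101 → (2.467,6.000)–(2.000,5.938)
cell (2,6): code 1000 → (3.000,6.064)–(2.467,6.000)
cell (3,2): code 0010 → (3.000,2.499)–(3.950,3.000)
cell (3,3): code 0111 → (3.950,3.000)–(4.000,3.052)
cell (3,5): code 1011 → (4.000,5.474)–(3.142,6.000)
cell (3,6): code 0001 → (3.142,6.000)–(3.000,6.064)
cell (4,3): code 0010 → (4.000,3.052)–(4.482,4.000)
cell (4,4): code 0011 → (4.482,4.000)–(4.350,5.000)
cell (4,5): code 0001 → (4.350,5.000)–(4.000,5.474)
total: 16 segments, chained into 1 closed loop(s), length Σ = 11.135732

segments=16 loops=1 length=11.136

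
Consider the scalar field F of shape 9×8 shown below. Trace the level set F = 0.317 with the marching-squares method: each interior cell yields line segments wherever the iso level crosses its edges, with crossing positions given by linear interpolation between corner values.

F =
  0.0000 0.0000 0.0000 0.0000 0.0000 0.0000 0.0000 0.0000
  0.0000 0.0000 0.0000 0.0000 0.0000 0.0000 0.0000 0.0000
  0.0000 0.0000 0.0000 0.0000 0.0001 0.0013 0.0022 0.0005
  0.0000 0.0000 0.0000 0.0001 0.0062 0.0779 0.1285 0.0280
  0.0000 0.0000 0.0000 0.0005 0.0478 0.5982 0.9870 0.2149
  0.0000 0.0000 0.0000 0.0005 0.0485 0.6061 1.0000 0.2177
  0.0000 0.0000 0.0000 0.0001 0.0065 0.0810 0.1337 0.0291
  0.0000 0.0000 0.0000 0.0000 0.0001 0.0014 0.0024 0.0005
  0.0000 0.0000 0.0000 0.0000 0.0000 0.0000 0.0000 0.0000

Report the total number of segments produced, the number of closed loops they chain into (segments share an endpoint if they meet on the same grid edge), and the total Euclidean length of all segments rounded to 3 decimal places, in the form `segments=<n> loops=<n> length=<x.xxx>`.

cell (3,4): code 0100 → (3.460,5.000)–(4.000,4.489)
cell (3,5): code 1100 → (3.220,6.000)–(3.460,5.000)
cell (3,6): code 1000 → (4.000,6.868)–(3.220,6.000)
cell (4,4): code 0110 → (4.000,4.489)–(5.000,4.482)
cell (4,6): code 1001 → (5.000,6.873)–(4.000,6.868)
cell (5,4): code 0010 → (5.000,4.482)–(5.551,5.000)
cell (5,5): code 0011 → (5.551,5.000)–(5.788,6.000)
cell (5,6): code 0001 → (5.788,6.000)–(5.000,6.873)
total: 8 segments, chained into 1 closed loop(s), length Σ = 7.899758

segments=8 loops=1 length=7.900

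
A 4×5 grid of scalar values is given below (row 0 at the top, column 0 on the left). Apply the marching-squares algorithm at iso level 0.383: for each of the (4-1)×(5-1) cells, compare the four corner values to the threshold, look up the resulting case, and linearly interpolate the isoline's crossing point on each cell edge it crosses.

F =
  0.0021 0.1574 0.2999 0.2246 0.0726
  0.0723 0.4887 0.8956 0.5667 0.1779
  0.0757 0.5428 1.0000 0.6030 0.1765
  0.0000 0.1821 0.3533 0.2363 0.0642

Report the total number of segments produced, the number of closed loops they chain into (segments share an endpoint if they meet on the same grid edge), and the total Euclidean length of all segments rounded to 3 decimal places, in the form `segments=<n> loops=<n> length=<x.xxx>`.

cell (0,0): code 0100 → (0.681,1.000)–(1.000,0.746)
cell (0,1): code 1100 → (0.139,2.000)–(0.681,1.000)
cell (0,2): code 1100 → (0.463,3.000)–(0.139,2.000)
cell (0,3): code 1000 → (1.000,3.472)–(0.463,3.000)
cell (1,0): code 0110 → (1.000,0.746)–(2.000,0.658)
cell (1,3): code 1001 → (2.000,3.516)–(1.000,3.472)
cell (2,0): code 0010 → (2.000,0.658)–(2.443,1.000)
cell (2,1): code 0011 → (2.443,1.000)–(2.954,2.000)
cell (2,2): code 0011 → (2.954,2.000)–(2.600,3.000)
cell (2,3): code 0001 → (2.600,3.000)–(2.000,3.516)
total: 10 segments, chained into 1 closed loop(s), length Σ = 8.850817

segments=10 loops=1 length=8.851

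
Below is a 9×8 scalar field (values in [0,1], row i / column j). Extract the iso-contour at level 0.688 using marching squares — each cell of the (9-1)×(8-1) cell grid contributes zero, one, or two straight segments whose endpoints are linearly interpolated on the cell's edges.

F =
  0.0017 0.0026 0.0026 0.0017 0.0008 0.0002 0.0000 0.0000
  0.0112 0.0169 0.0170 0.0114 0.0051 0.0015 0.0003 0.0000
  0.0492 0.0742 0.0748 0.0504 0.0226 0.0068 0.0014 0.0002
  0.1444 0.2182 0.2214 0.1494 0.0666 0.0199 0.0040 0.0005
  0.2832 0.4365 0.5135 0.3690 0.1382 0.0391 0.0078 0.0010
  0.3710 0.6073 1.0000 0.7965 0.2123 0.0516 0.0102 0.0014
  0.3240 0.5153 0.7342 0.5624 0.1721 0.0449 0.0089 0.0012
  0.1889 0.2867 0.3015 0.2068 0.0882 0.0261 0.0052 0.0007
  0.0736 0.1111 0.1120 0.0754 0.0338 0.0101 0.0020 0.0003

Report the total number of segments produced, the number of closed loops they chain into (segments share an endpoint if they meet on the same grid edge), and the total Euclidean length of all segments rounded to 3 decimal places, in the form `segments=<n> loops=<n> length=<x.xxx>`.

cell (4,1): code 0100 → (4.359,2.000)–(5.000,1.206)
cell (4,2): code 1100 → (4.746,3.000)–(4.359,2.000)
cell (4,3): code 1000 → (5.000,3.186)–(4.746,3.000)
cell (5,1): code 0110 → (5.000,1.206)–(6.000,1.789)
cell (5,2): code 1011 → (6.000,2.269)–(5.463,3.000)
cell (5,3): code 0001 → (5.463,3.000)–(5.000,3.186)
cell (6,1): code 0010 → (6.000,1.789)–(6.107,2.000)
cell (6,2): code 0001 → (6.107,2.000)–(6.000,2.269)
total: 8 segments, chained into 1 closed loop(s), length Σ = 5.497749

segments=8 loops=1 length=5.498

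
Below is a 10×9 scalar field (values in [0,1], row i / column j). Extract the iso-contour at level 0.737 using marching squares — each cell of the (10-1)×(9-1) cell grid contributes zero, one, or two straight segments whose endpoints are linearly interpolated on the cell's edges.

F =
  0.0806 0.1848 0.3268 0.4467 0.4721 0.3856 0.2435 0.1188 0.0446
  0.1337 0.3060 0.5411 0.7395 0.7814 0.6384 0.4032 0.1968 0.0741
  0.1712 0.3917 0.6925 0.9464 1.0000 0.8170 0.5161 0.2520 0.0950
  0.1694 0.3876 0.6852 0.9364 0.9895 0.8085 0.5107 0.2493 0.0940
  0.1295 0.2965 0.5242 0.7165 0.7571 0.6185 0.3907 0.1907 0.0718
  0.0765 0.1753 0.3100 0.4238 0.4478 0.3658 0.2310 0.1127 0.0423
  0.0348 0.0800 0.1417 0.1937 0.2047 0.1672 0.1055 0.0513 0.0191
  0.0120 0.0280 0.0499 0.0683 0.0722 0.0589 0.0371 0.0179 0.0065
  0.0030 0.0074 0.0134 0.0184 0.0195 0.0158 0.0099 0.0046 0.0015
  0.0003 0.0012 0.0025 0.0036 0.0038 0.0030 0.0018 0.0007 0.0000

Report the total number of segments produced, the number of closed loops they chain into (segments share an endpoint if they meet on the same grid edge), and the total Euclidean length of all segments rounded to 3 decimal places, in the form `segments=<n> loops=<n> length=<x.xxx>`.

cell (0,2): code 0100 → (0.991,3.000)–(1.000,2.987)
cell (0,3): code 1100 → (0.856,4.000)–(0.991,3.000)
cell (0,4): code 1000 → (1.000,4.310)–(0.856,4.000)
cell (1,2): code 0110 → (1.000,2.987)–(2.000,2.175)
cell (1,4): code 1101 → (1.552,5.000)–(1.000,4.310)
cell (1,5): code 1000 → (2.000,5.266)–(1.552,5.000)
cell (2,2): code 0110 → (2.000,2.175)–(3.000,2.206)
cell (2,5): code 1001 → (3.000,5.240)–(2.000,5.266)
cell (3,2): code 0010 → (3.000,2.206)–(3.907,3.000)
cell (3,3): code 0111 → (3.907,3.000)–(4.000,3.505)
cell (3,4): code 1011 → (4.000,4.145)–(3.376,5.000)
cell (3,5): code 0001 → (3.376,5.000)–(3.000,5.240)
cell (4,3): code 0010 → (4.000,3.505)–(4.065,4.000)
cell (4,4): code 0001 → (4.065,4.000)–(4.000,4.145)
total: 14 segments, chained into 1 closed loop(s), length Σ = 9.941095

segments=14 loops=1 length=9.941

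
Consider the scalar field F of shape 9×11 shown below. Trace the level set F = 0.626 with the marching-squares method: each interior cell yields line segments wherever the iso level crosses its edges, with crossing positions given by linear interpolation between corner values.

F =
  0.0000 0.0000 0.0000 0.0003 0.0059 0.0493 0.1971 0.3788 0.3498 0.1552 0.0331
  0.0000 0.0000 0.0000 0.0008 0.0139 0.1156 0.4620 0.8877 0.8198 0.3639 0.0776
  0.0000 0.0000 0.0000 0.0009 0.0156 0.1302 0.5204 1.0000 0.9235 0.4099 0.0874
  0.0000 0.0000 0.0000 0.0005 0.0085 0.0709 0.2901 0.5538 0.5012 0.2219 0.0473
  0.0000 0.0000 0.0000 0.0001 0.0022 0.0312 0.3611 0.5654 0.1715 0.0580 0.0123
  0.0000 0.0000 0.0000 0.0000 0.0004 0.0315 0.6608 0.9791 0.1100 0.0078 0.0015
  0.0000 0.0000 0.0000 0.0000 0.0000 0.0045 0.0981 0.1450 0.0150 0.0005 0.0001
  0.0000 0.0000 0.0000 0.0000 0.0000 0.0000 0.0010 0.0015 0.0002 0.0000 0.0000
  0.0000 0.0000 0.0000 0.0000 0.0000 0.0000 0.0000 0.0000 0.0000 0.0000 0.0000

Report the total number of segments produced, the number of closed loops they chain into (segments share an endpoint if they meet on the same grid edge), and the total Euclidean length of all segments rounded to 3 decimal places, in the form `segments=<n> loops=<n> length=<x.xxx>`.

segments=14 loops=2 length=11.539

cell (0,6): code 0100 → (0.486,7.000)–(1.000,6.385)
cell (0,7): code 1100 → (0.588,8.000)–(0.486,7.000)
cell (0,8): code 1000 → (1.000,8.425)–(0.588,8.000)
cell (1,6): code 0110 → (1.000,6.385)–(2.000,6.220)
cell (1,8): code 1001 → (2.000,8.579)–(1.000,8.425)
cell (2,6): code 0010 → (2.000,6.220)–(2.838,7.000)
cell (2,7): code 0011 → (2.838,7.000)–(2.704,8.000)
cell (2,8): code 0001 → (2.704,8.000)–(2.000,8.579)
cell (4,5): code 0100 → (4.884,6.000)–(5.000,5.945)
cell (4,6): code 1100 → (4.146,7.000)–(4.884,6.000)
cell (4,7): code 1000 → (5.000,7.406)–(4.146,7.000)
cell (5,5): code 0010 → (5.000,5.945)–(5.062,6.000)
cell (5,6): code 0011 → (5.062,6.000)–(5.423,7.000)
cell (5,7): code 0001 → (5.423,7.000)–(5.000,7.406)
total: 14 segments, chained into 2 closed loop(s), length Σ = 11.539425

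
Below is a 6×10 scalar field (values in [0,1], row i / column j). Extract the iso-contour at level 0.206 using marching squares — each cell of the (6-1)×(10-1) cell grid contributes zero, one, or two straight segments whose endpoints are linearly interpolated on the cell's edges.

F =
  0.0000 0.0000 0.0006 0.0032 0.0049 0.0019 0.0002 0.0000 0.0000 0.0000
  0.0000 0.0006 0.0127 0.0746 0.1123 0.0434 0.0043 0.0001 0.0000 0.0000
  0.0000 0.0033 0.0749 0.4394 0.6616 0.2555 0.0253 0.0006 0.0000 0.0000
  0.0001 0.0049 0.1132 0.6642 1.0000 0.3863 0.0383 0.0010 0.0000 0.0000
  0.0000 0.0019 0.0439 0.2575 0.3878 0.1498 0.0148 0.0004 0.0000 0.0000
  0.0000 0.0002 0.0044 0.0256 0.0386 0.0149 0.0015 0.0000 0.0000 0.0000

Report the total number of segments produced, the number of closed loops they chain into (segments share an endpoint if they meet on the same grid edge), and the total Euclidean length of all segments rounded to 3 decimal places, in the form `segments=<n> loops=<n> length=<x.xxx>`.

cell (1,2): code 0100 → (1.360,3.000)–(2.000,2.360)
cell (1,3): code 1100 → (1.171,4.000)–(1.360,3.000)
cell (1,4): code 1100 → (1.767,5.000)–(1.171,4.000)
cell (1,5): code 1000 → (2.000,5.215)–(1.767,5.000)
cell (2,2): code 0110 → (2.000,2.360)–(3.000,2.168)
cell (2,5): code 1001 → (3.000,5.518)–(2.000,5.215)
cell (3,2): code 0110 → (3.000,2.168)–(4.000,2.759)
cell (3,4): code 1011 → (4.000,4.764)–(3.762,5.000)
cell (3,5): code 0001 → (3.762,5.000)–(3.000,5.518)
cell (4,2): code 0010 → (4.000,2.759)–(4.222,3.000)
cell (4,3): code 0011 → (4.222,3.000)–(4.521,4.000)
cell (4,4): code 0001 → (4.521,4.000)–(4.000,4.764)
total: 12 segments, chained into 1 closed loop(s), length Σ = 10.181446

segments=12 loops=1 length=10.181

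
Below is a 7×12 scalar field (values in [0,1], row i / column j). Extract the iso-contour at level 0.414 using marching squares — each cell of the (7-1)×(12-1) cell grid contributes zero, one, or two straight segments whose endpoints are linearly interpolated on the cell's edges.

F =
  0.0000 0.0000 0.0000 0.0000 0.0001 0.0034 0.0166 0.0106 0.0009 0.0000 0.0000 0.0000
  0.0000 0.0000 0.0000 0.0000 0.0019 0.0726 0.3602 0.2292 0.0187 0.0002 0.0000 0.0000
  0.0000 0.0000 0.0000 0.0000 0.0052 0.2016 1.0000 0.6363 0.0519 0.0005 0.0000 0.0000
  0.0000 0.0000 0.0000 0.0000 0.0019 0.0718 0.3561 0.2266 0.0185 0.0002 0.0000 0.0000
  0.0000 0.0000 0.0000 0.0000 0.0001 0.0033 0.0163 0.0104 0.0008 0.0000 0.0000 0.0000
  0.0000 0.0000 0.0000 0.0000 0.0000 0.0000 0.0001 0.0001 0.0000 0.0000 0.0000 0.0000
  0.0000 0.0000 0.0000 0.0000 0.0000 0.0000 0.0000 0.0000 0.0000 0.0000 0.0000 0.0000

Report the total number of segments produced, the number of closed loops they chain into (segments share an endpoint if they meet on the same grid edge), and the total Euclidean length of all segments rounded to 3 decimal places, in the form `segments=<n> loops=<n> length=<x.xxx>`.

segments=6 loops=1 length=5.803

cell (1,5): code 0100 → (1.084,6.000)–(2.000,5.266)
cell (1,6): code 1100 → (1.454,7.000)–(1.084,6.000)
cell (1,7): code 1000 → (2.000,7.380)–(1.454,7.000)
cell (2,5): code 0010 → (2.000,5.266)–(2.910,6.000)
cell (2,6): code 0011 → (2.910,6.000)–(2.543,7.000)
cell (2,7): code 0001 → (2.543,7.000)–(2.000,7.380)
total: 6 segments, chained into 1 closed loop(s), length Σ = 5.802608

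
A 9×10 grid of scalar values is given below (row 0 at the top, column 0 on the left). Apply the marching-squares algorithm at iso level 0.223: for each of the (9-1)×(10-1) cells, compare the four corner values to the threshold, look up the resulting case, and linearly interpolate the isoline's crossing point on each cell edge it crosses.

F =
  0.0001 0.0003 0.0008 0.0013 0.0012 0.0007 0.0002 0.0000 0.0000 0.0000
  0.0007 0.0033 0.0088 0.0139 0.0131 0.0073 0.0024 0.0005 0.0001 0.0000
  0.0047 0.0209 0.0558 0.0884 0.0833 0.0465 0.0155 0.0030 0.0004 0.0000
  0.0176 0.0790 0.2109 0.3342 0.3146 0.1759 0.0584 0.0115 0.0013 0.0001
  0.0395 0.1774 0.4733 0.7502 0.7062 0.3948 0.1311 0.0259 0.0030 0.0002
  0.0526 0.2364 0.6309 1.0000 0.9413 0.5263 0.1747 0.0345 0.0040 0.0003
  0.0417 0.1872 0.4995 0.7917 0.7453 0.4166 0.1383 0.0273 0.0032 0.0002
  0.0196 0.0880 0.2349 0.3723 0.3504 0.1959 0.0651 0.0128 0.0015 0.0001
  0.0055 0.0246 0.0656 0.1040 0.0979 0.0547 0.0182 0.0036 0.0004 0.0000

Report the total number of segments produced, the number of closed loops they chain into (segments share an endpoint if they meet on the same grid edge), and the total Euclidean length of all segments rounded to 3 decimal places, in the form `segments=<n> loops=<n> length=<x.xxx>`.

segments=20 loops=1 length=15.471

cell (2,2): code 0100 → (2.548,3.000)–(3.000,2.098)
cell (2,3): code 1100 → (2.604,4.000)–(2.548,3.000)
cell (2,4): code 1000 → (3.000,4.660)–(2.604,4.000)
cell (3,1): code 0100 → (3.046,2.000)–(4.000,1.154)
cell (3,2): code 1110 → (3.000,2.098)–(3.046,2.000)
cell (3,4): code 1101 → (3.215,5.000)–(3.000,4.660)
cell (3,5): code 1000 → (4.000,5.651)–(3.215,5.000)
cell (4,0): code 0100 → (4.773,1.000)–(5.000,0.927)
cell (4,1): code 1110 → (4.000,1.154)–(4.773,1.000)
cell (4,5): code 1001 → (5.000,5.863)–(4.000,5.651)
cell (5,0): code 0010 → (5.000,0.927)–(5.272,1.000)
cell (5,1): code 0111 → (5.272,1.000)–(6.000,1.115)
cell (5,5): code 1001 → (6.000,5.696)–(5.000,5.863)
cell (6,1): code 0110 → (6.000,1.115)–(7.000,1.919)
cell (6,4): code 1011 → (7.000,4.825)–(6.877,5.000)
cell (6,5): code 0001 → (6.877,5.000)–(6.000,5.696)
cell (7,1): code 0010 → (7.000,1.919)–(7.070,2.000)
cell (7,2): code 0011 → (7.070,2.000)–(7.556,3.000)
cell (7,3): code 0011 → (7.556,3.000)–(7.505,4.000)
cell (7,4): code 0001 → (7.505,4.000)–(7.000,4.825)
total: 20 segments, chained into 1 closed loop(s), length Σ = 15.471333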